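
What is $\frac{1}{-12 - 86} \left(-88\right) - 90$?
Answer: $- \frac{4366}{49} \approx -89.102$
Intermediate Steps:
$\frac{1}{-12 - 86} \left(-88\right) - 90 = \frac{1}{-98} \left(-88\right) - 90 = \left(- \frac{1}{98}\right) \left(-88\right) - 90 = \frac{44}{49} - 90 = - \frac{4366}{49}$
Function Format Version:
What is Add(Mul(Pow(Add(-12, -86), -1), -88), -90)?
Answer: Rational(-4366, 49) ≈ -89.102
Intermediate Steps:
Add(Mul(Pow(Add(-12, -86), -1), -88), -90) = Add(Mul(Pow(-98, -1), -88), -90) = Add(Mul(Rational(-1, 98), -88), -90) = Add(Rational(44, 49), -90) = Rational(-4366, 49)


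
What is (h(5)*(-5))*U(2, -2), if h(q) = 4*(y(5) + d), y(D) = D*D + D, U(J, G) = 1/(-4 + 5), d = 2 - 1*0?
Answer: -640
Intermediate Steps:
d = 2 (d = 2 + 0 = 2)
U(J, G) = 1 (U(J, G) = 1/1 = 1)
y(D) = D + D² (y(D) = D² + D = D + D²)
h(q) = 128 (h(q) = 4*(5*(1 + 5) + 2) = 4*(5*6 + 2) = 4*(30 + 2) = 4*32 = 128)
(h(5)*(-5))*U(2, -2) = (128*(-5))*1 = -640*1 = -640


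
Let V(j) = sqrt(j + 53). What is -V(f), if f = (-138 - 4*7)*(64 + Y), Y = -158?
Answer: -sqrt(15657) ≈ -125.13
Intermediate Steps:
f = 15604 (f = (-138 - 4*7)*(64 - 158) = (-138 - 28)*(-94) = -166*(-94) = 15604)
V(j) = sqrt(53 + j)
-V(f) = -sqrt(53 + 15604) = -sqrt(15657)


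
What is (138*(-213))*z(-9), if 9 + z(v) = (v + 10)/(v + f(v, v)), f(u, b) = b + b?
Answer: 796904/3 ≈ 2.6563e+5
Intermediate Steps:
f(u, b) = 2*b
z(v) = -9 + (10 + v)/(3*v) (z(v) = -9 + (v + 10)/(v + 2*v) = -9 + (10 + v)/((3*v)) = -9 + (10 + v)*(1/(3*v)) = -9 + (10 + v)/(3*v))
(138*(-213))*z(-9) = (138*(-213))*((2/3)*(5 - 13*(-9))/(-9)) = -19596*(-1)*(5 + 117)/9 = -19596*(-1)*122/9 = -29394*(-244/27) = 796904/3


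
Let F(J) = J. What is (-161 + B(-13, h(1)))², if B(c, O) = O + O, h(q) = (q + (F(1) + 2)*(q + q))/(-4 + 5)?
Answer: 21609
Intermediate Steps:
h(q) = 7*q (h(q) = (q + (1 + 2)*(q + q))/(-4 + 5) = (q + 3*(2*q))/1 = (q + 6*q)*1 = (7*q)*1 = 7*q)
B(c, O) = 2*O
(-161 + B(-13, h(1)))² = (-161 + 2*(7*1))² = (-161 + 2*7)² = (-161 + 14)² = (-147)² = 21609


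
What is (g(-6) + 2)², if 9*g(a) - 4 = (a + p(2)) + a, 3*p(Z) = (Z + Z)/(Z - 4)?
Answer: 784/729 ≈ 1.0754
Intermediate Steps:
p(Z) = 2*Z/(3*(-4 + Z)) (p(Z) = ((Z + Z)/(Z - 4))/3 = ((2*Z)/(-4 + Z))/3 = (2*Z/(-4 + Z))/3 = 2*Z/(3*(-4 + Z)))
g(a) = 10/27 + 2*a/9 (g(a) = 4/9 + ((a + (⅔)*2/(-4 + 2)) + a)/9 = 4/9 + ((a + (⅔)*2/(-2)) + a)/9 = 4/9 + ((a + (⅔)*2*(-½)) + a)/9 = 4/9 + ((a - ⅔) + a)/9 = 4/9 + ((-⅔ + a) + a)/9 = 4/9 + (-⅔ + 2*a)/9 = 4/9 + (-2/27 + 2*a/9) = 10/27 + 2*a/9)
(g(-6) + 2)² = ((10/27 + (2/9)*(-6)) + 2)² = ((10/27 - 4/3) + 2)² = (-26/27 + 2)² = (28/27)² = 784/729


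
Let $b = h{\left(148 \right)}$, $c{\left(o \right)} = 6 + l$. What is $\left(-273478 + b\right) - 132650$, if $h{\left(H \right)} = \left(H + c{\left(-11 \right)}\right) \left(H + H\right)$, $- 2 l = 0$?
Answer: $-360544$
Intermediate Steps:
$l = 0$ ($l = \left(- \frac{1}{2}\right) 0 = 0$)
$c{\left(o \right)} = 6$ ($c{\left(o \right)} = 6 + 0 = 6$)
$h{\left(H \right)} = 2 H \left(6 + H\right)$ ($h{\left(H \right)} = \left(H + 6\right) \left(H + H\right) = \left(6 + H\right) 2 H = 2 H \left(6 + H\right)$)
$b = 45584$ ($b = 2 \cdot 148 \left(6 + 148\right) = 2 \cdot 148 \cdot 154 = 45584$)
$\left(-273478 + b\right) - 132650 = \left(-273478 + 45584\right) - 132650 = -227894 - 132650 = -360544$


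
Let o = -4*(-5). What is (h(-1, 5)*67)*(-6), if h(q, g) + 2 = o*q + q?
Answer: 9246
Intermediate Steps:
o = 20
h(q, g) = -2 + 21*q (h(q, g) = -2 + (20*q + q) = -2 + 21*q)
(h(-1, 5)*67)*(-6) = ((-2 + 21*(-1))*67)*(-6) = ((-2 - 21)*67)*(-6) = -23*67*(-6) = -1541*(-6) = 9246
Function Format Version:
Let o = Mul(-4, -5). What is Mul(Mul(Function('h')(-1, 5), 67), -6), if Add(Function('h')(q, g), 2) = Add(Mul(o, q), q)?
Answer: 9246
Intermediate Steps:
o = 20
Function('h')(q, g) = Add(-2, Mul(21, q)) (Function('h')(q, g) = Add(-2, Add(Mul(20, q), q)) = Add(-2, Mul(21, q)))
Mul(Mul(Function('h')(-1, 5), 67), -6) = Mul(Mul(Add(-2, Mul(21, -1)), 67), -6) = Mul(Mul(Add(-2, -21), 67), -6) = Mul(Mul(-23, 67), -6) = Mul(-1541, -6) = 9246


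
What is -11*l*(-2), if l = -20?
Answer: -440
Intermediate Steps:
-11*l*(-2) = -11*(-20)*(-2) = 220*(-2) = -440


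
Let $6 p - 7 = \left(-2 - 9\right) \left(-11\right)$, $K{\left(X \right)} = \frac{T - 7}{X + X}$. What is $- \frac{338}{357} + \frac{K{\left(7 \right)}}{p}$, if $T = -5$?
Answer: $- \frac{11275}{11424} \approx -0.98696$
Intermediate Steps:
$K{\left(X \right)} = - \frac{6}{X}$ ($K{\left(X \right)} = \frac{-5 - 7}{X + X} = - \frac{12}{2 X} = - 12 \frac{1}{2 X} = - \frac{6}{X}$)
$p = \frac{64}{3}$ ($p = \frac{7}{6} + \frac{\left(-2 - 9\right) \left(-11\right)}{6} = \frac{7}{6} + \frac{\left(-11\right) \left(-11\right)}{6} = \frac{7}{6} + \frac{1}{6} \cdot 121 = \frac{7}{6} + \frac{121}{6} = \frac{64}{3} \approx 21.333$)
$- \frac{338}{357} + \frac{K{\left(7 \right)}}{p} = - \frac{338}{357} + \frac{\left(-6\right) \frac{1}{7}}{\frac{64}{3}} = \left(-338\right) \frac{1}{357} + \left(-6\right) \frac{1}{7} \cdot \frac{3}{64} = - \frac{338}{357} - \frac{9}{224} = - \frac{11275}{11424}$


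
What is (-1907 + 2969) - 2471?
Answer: -1409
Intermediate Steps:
(-1907 + 2969) - 2471 = 1062 - 2471 = -1409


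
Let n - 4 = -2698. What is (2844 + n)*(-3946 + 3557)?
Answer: -58350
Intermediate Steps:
n = -2694 (n = 4 - 2698 = -2694)
(2844 + n)*(-3946 + 3557) = (2844 - 2694)*(-3946 + 3557) = 150*(-389) = -58350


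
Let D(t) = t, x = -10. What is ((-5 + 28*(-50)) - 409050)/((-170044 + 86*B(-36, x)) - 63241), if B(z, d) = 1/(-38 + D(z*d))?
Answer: 66083255/37558842 ≈ 1.7595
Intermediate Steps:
B(z, d) = 1/(-38 + d*z) (B(z, d) = 1/(-38 + z*d) = 1/(-38 + d*z))
((-5 + 28*(-50)) - 409050)/((-170044 + 86*B(-36, x)) - 63241) = ((-5 + 28*(-50)) - 409050)/((-170044 + 86/(-38 - 10*(-36))) - 63241) = ((-5 - 1400) - 409050)/((-170044 + 86/(-38 + 360)) - 63241) = (-1405 - 409050)/((-170044 + 86/322) - 63241) = -410455/((-170044 + 86*(1/322)) - 63241) = -410455/((-170044 + 43/161) - 63241) = -410455/(-27377041/161 - 63241) = -410455/(-37558842/161) = -410455*(-161/37558842) = 66083255/37558842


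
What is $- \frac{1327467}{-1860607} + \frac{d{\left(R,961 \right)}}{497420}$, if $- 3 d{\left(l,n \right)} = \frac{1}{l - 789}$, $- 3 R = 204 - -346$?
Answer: $\frac{275160041509141}{385670377386140} \approx 0.71346$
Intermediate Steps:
$R = - \frac{550}{3}$ ($R = - \frac{204 - -346}{3} = - \frac{204 + 346}{3} = \left(- \frac{1}{3}\right) 550 = - \frac{550}{3} \approx -183.33$)
$d{\left(l,n \right)} = - \frac{1}{3 \left(-789 + l\right)}$ ($d{\left(l,n \right)} = - \frac{1}{3 \left(l - 789\right)} = - \frac{1}{3 \left(-789 + l\right)}$)
$- \frac{1327467}{-1860607} + \frac{d{\left(R,961 \right)}}{497420} = - \frac{1327467}{-1860607} + \frac{\left(-1\right) \frac{1}{-2367 + 3 \left(- \frac{550}{3}\right)}}{497420} = \left(-1327467\right) \left(- \frac{1}{1860607}\right) + - \frac{1}{-2367 - 550} \cdot \frac{1}{497420} = \frac{1327467}{1860607} + - \frac{1}{-2917} \cdot \frac{1}{497420} = \frac{1327467}{1860607} + \left(-1\right) \left(- \frac{1}{2917}\right) \frac{1}{497420} = \frac{1327467}{1860607} + \frac{1}{2917} \cdot \frac{1}{497420} = \frac{1327467}{1860607} + \frac{1}{1450974140} = \frac{275160041509141}{385670377386140}$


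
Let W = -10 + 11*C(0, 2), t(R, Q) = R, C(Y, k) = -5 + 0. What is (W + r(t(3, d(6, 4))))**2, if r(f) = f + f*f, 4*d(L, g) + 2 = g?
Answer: 2809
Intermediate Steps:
C(Y, k) = -5
d(L, g) = -1/2 + g/4
r(f) = f + f**2
W = -65 (W = -10 + 11*(-5) = -10 - 55 = -65)
(W + r(t(3, d(6, 4))))**2 = (-65 + 3*(1 + 3))**2 = (-65 + 3*4)**2 = (-65 + 12)**2 = (-53)**2 = 2809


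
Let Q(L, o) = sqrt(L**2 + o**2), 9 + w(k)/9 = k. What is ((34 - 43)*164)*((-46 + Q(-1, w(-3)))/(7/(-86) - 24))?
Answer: -5839056/2071 + 126936*sqrt(11665)/2071 ≈ 3800.4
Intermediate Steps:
w(k) = -81 + 9*k
((34 - 43)*164)*((-46 + Q(-1, w(-3)))/(7/(-86) - 24)) = ((34 - 43)*164)*((-46 + sqrt((-1)**2 + (-81 + 9*(-3))**2))/(7/(-86) - 24)) = (-9*164)*((-46 + sqrt(1 + (-81 - 27)**2))/(7*(-1/86) - 24)) = -1476*(-46 + sqrt(1 + (-108)**2))/(-7/86 - 24) = -1476*(-46 + sqrt(1 + 11664))/(-2071/86) = -1476*(-46 + sqrt(11665))*(-86)/2071 = -1476*(3956/2071 - 86*sqrt(11665)/2071) = -5839056/2071 + 126936*sqrt(11665)/2071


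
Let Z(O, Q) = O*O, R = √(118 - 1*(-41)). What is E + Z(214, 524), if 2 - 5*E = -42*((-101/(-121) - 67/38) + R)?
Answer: 526339969/11495 + 42*√159/5 ≈ 45895.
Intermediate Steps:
R = √159 (R = √(118 + 41) = √159 ≈ 12.610)
Z(O, Q) = O²
E = -85051/11495 + 42*√159/5 (E = ⅖ - (-42)*((-101/(-121) - 67/38) + √159)/5 = ⅖ - (-42)*((-101*(-1/121) - 67*1/38) + √159)/5 = ⅖ - (-42)*((101/121 - 67/38) + √159)/5 = ⅖ - (-42)*(-4269/4598 + √159)/5 = ⅖ - (89649/2299 - 42*√159)/5 = ⅖ + (-89649/11495 + 42*√159/5) = -85051/11495 + 42*√159/5 ≈ 98.521)
E + Z(214, 524) = (-85051/11495 + 42*√159/5) + 214² = (-85051/11495 + 42*√159/5) + 45796 = 526339969/11495 + 42*√159/5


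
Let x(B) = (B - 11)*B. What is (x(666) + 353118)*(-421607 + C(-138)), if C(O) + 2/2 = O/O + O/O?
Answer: -332793852888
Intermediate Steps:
x(B) = B*(-11 + B) (x(B) = (-11 + B)*B = B*(-11 + B))
C(O) = 1 (C(O) = -1 + (O/O + O/O) = -1 + (1 + 1) = -1 + 2 = 1)
(x(666) + 353118)*(-421607 + C(-138)) = (666*(-11 + 666) + 353118)*(-421607 + 1) = (666*655 + 353118)*(-421606) = (436230 + 353118)*(-421606) = 789348*(-421606) = -332793852888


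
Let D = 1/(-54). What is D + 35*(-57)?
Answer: -107731/54 ≈ -1995.0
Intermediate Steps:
D = -1/54 ≈ -0.018519
D + 35*(-57) = -1/54 + 35*(-57) = -1/54 - 1995 = -107731/54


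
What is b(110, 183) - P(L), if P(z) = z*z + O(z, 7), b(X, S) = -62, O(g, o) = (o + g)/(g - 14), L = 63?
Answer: -28227/7 ≈ -4032.4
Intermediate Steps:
O(g, o) = (g + o)/(-14 + g)
P(z) = z² + (7 + z)/(-14 + z) (P(z) = z*z + (z + 7)/(-14 + z) = z² + (7 + z)/(-14 + z))
b(110, 183) - P(L) = -62 - (7 + 63 + 63²*(-14 + 63))/(-14 + 63) = -62 - (7 + 63 + 3969*49)/49 = -62 - (7 + 63 + 194481)/49 = -62 - 194551/49 = -62 - 1*27793/7 = -62 - 27793/7 = -28227/7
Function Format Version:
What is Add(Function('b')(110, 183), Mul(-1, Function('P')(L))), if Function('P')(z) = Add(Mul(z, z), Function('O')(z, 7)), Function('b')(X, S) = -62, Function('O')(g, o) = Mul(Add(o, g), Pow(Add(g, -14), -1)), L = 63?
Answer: Rational(-28227, 7) ≈ -4032.4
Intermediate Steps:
Function('O')(g, o) = Mul(Pow(Add(-14, g), -1), Add(g, o)) (Function('O')(g, o) = Mul(Add(g, o), Pow(Add(-14, g), -1)) = Mul(Pow(Add(-14, g), -1), Add(g, o)))
Function('P')(z) = Add(Pow(z, 2), Mul(Pow(Add(-14, z), -1), Add(7, z))) (Function('P')(z) = Add(Mul(z, z), Mul(Pow(Add(-14, z), -1), Add(z, 7))) = Add(Pow(z, 2), Mul(Pow(Add(-14, z), -1), Add(7, z))))
Add(Function('b')(110, 183), Mul(-1, Function('P')(L))) = Add(-62, Mul(-1, Mul(Pow(Add(-14, 63), -1), Add(7, 63, Mul(Pow(63, 2), Add(-14, 63)))))) = Add(-62, Mul(-1, Mul(Pow(49, -1), Add(7, 63, Mul(3969, 49))))) = Add(-62, Mul(-1, Mul(Rational(1, 49), Add(7, 63, 194481)))) = Add(-62, Mul(-1, Mul(Rational(1, 49), 194551))) = Add(-62, Mul(-1, Rational(27793, 7))) = Add(-62, Rational(-27793, 7)) = Rational(-28227, 7)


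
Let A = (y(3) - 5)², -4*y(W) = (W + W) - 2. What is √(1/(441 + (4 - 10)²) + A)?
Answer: √910169/159 ≈ 6.0002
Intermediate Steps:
y(W) = ½ - W/2 (y(W) = -((W + W) - 2)/4 = -(2*W - 2)/4 = -(-2 + 2*W)/4 = ½ - W/2)
A = 36 (A = ((½ - ½*3) - 5)² = ((½ - 3/2) - 5)² = (-1 - 5)² = (-6)² = 36)
√(1/(441 + (4 - 10)²) + A) = √(1/(441 + (4 - 10)²) + 36) = √(1/(441 + (-6)²) + 36) = √(1/(441 + 36) + 36) = √(1/477 + 36) = √(17173/477) = √910169/159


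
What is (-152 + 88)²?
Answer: 4096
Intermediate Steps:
(-152 + 88)² = (-64)² = 4096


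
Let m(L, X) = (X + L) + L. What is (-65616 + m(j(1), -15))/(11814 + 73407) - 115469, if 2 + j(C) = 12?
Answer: -9840449260/85221 ≈ -1.1547e+5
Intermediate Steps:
j(C) = 10 (j(C) = -2 + 12 = 10)
m(L, X) = X + 2*L (m(L, X) = (L + X) + L = X + 2*L)
(-65616 + m(j(1), -15))/(11814 + 73407) - 115469 = (-65616 + (-15 + 2*10))/(11814 + 73407) - 115469 = (-65616 + (-15 + 20))/85221 - 115469 = (-65616 + 5)*(1/85221) - 115469 = -65611*1/85221 - 115469 = -65611/85221 - 115469 = -9840449260/85221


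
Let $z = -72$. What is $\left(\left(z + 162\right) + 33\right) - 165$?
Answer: $-42$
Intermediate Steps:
$\left(\left(z + 162\right) + 33\right) - 165 = \left(\left(-72 + 162\right) + 33\right) - 165 = \left(90 + 33\right) - 165 = 123 - 165 = -42$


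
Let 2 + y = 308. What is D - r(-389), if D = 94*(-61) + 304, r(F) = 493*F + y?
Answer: 186041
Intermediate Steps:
y = 306 (y = -2 + 308 = 306)
r(F) = 306 + 493*F (r(F) = 493*F + 306 = 306 + 493*F)
D = -5430 (D = -5734 + 304 = -5430)
D - r(-389) = -5430 - (306 + 493*(-389)) = -5430 - (306 - 191777) = -5430 - 1*(-191471) = -5430 + 191471 = 186041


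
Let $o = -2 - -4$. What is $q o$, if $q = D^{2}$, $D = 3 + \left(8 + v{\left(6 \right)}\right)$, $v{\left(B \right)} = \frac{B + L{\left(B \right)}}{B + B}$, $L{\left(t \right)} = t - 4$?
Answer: $\frac{2450}{9} \approx 272.22$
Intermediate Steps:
$L{\left(t \right)} = -4 + t$ ($L{\left(t \right)} = t - 4 = -4 + t$)
$v{\left(B \right)} = \frac{-4 + 2 B}{2 B}$ ($v{\left(B \right)} = \frac{B + \left(-4 + B\right)}{B + B} = \frac{-4 + 2 B}{2 B}$)
$o = 2$ ($o = -2 + 4 = 2$)
$D = \frac{35}{3}$ ($D = 3 + \left(8 + \frac{-2 + 6}{6}\right) = 3 + \left(8 + \frac{1}{6} \cdot 4\right) = 3 + \left(8 + \frac{2}{3}\right) = 3 + \frac{26}{3} = \frac{35}{3} \approx 11.667$)
$q = \frac{1225}{9}$ ($q = \left(\frac{35}{3}\right)^{2} = \frac{1225}{9} \approx 136.11$)
$q o = \frac{1225}{9} \cdot 2 = \frac{2450}{9}$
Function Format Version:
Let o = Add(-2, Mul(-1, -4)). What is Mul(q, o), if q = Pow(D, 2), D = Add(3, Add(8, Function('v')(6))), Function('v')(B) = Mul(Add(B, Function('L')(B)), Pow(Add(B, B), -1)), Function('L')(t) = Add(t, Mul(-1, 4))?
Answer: Rational(2450, 9) ≈ 272.22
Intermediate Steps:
Function('L')(t) = Add(-4, t) (Function('L')(t) = Add(t, -4) = Add(-4, t))
Function('v')(B) = Mul(Rational(1, 2), Pow(B, -1), Add(-4, Mul(2, B))) (Function('v')(B) = Mul(Add(B, Add(-4, B)), Pow(Add(B, B), -1)) = Mul(Add(-4, Mul(2, B)), Pow(Mul(2, B), -1)) = Mul(Add(-4, Mul(2, B)), Mul(Rational(1, 2), Pow(B, -1))) = Mul(Rational(1, 2), Pow(B, -1), Add(-4, Mul(2, B))))
o = 2 (o = Add(-2, 4) = 2)
D = Rational(35, 3) (D = Add(3, Add(8, Mul(Pow(6, -1), Add(-2, 6)))) = Add(3, Add(8, Mul(Rational(1, 6), 4))) = Add(3, Add(8, Rational(2, 3))) = Add(3, Rational(26, 3)) = Rational(35, 3) ≈ 11.667)
q = Rational(1225, 9) (q = Pow(Rational(35, 3), 2) = Rational(1225, 9) ≈ 136.11)
Mul(q, o) = Mul(Rational(1225, 9), 2) = Rational(2450, 9)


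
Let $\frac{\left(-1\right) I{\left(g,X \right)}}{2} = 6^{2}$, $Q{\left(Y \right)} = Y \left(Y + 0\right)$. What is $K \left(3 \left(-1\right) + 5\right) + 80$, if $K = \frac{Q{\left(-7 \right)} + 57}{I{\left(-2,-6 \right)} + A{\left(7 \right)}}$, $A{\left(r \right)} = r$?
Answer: $\frac{4988}{65} \approx 76.738$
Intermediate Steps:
$Q{\left(Y \right)} = Y^{2}$ ($Q{\left(Y \right)} = Y Y = Y^{2}$)
$I{\left(g,X \right)} = -72$ ($I{\left(g,X \right)} = - 2 \cdot 6^{2} = \left(-2\right) 36 = -72$)
$K = - \frac{106}{65}$ ($K = \frac{\left(-7\right)^{2} + 57}{-72 + 7} = \frac{49 + 57}{-65} = 106 \left(- \frac{1}{65}\right) = - \frac{106}{65} \approx -1.6308$)
$K \left(3 \left(-1\right) + 5\right) + 80 = - \frac{106 \left(3 \left(-1\right) + 5\right)}{65} + 80 = - \frac{106 \left(-3 + 5\right)}{65} + 80 = \left(- \frac{106}{65}\right) 2 + 80 = - \frac{212}{65} + 80 = \frac{4988}{65}$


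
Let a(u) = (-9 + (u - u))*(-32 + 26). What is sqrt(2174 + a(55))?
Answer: 2*sqrt(557) ≈ 47.202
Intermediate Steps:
a(u) = 54 (a(u) = (-9 + 0)*(-6) = -9*(-6) = 54)
sqrt(2174 + a(55)) = sqrt(2174 + 54) = sqrt(2228) = 2*sqrt(557)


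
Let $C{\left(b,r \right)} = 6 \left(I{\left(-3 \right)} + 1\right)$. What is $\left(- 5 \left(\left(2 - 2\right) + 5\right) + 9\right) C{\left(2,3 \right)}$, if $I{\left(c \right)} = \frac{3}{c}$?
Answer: $0$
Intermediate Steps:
$C{\left(b,r \right)} = 0$ ($C{\left(b,r \right)} = 6 \left(\frac{3}{-3} + 1\right) = 6 \left(3 \left(- \frac{1}{3}\right) + 1\right) = 6 \left(-1 + 1\right) = 6 \cdot 0 = 0$)
$\left(- 5 \left(\left(2 - 2\right) + 5\right) + 9\right) C{\left(2,3 \right)} = \left(- 5 \left(\left(2 - 2\right) + 5\right) + 9\right) 0 = \left(- 5 \left(0 + 5\right) + 9\right) 0 = \left(\left(-5\right) 5 + 9\right) 0 = \left(-25 + 9\right) 0 = \left(-16\right) 0 = 0$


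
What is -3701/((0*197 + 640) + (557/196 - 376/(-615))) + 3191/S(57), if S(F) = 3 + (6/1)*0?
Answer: 246161510921/232685553 ≈ 1057.9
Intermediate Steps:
S(F) = 3 (S(F) = 3 + (6*1)*0 = 3 + 6*0 = 3 + 0 = 3)
-3701/((0*197 + 640) + (557/196 - 376/(-615))) + 3191/S(57) = -3701/((0*197 + 640) + (557/196 - 376/(-615))) + 3191/3 = -3701/((0 + 640) + (557*(1/196) - 376*(-1/615))) + 3191*(1/3) = -3701/(640 + (557/196 + 376/615)) + 3191/3 = -3701/(640 + 416251/120540) + 3191/3 = -3701/77561851/120540 + 3191/3 = -3701*120540/77561851 + 3191/3 = -446118540/77561851 + 3191/3 = 246161510921/232685553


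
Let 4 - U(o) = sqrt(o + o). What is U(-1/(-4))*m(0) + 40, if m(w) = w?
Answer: 40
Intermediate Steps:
U(o) = 4 - sqrt(2)*sqrt(o) (U(o) = 4 - sqrt(o + o) = 4 - sqrt(2*o) = 4 - sqrt(2)*sqrt(o))
U(-1/(-4))*m(0) + 40 = (4 - sqrt(2)*sqrt(-1/(-4)))*0 + 40 = (4 - sqrt(2)*sqrt(-1*(-1/4)))*0 + 40 = (4 - sqrt(2)*sqrt(1/4))*0 + 40 = (4 - 1*sqrt(2)*1/2)*0 + 40 = (4 - sqrt(2)/2)*0 + 40 = 0 + 40 = 40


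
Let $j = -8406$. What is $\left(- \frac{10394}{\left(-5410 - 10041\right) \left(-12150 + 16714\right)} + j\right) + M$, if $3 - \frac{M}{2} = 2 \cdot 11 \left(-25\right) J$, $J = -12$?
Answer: $- \frac{761598326003}{35259182} \approx -21600.0$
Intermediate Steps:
$M = -13194$ ($M = 6 - 2 \cdot 2 \cdot 11 \left(-25\right) \left(-12\right) = 6 - 2 \cdot 22 \left(-25\right) \left(-12\right) = 6 - 2 \left(\left(-550\right) \left(-12\right)\right) = 6 - 13200 = -13194$)
$\left(- \frac{10394}{\left(-5410 - 10041\right) \left(-12150 + 16714\right)} + j\right) + M = \left(- \frac{10394}{\left(-5410 - 10041\right) \left(-12150 + 16714\right)} - 8406\right) - 13194 = \left(- \frac{10394}{\left(-15451\right) 4564} - 8406\right) - 13194 = \left(- \frac{10394}{-70518364} - 8406\right) - 13194 = \left(\left(-10394\right) \left(- \frac{1}{70518364}\right) - 8406\right) - 13194 = \left(\frac{5197}{35259182} - 8406\right) - 13194 = - \frac{296388678695}{35259182} - 13194 = - \frac{761598326003}{35259182}$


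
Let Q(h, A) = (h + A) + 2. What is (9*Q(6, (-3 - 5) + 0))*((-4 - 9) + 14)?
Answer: 0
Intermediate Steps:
Q(h, A) = 2 + A + h (Q(h, A) = (A + h) + 2 = 2 + A + h)
(9*Q(6, (-3 - 5) + 0))*((-4 - 9) + 14) = (9*(2 + ((-3 - 5) + 0) + 6))*((-4 - 9) + 14) = (9*(2 + (-8 + 0) + 6))*(-13 + 14) = (9*(2 - 8 + 6))*1 = (9*0)*1 = 0*1 = 0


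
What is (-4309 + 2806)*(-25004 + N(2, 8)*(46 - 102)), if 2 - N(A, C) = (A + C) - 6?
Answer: 37412676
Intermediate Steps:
N(A, C) = 8 - A - C (N(A, C) = 2 - ((A + C) - 6) = 2 - (-6 + A + C) = 2 + (6 - A - C) = 8 - A - C)
(-4309 + 2806)*(-25004 + N(2, 8)*(46 - 102)) = (-4309 + 2806)*(-25004 + (8 - 1*2 - 1*8)*(46 - 102)) = -1503*(-25004 + (8 - 2 - 8)*(-56)) = -1503*(-25004 - 2*(-56)) = -1503*(-25004 + 112) = -1503*(-24892) = 37412676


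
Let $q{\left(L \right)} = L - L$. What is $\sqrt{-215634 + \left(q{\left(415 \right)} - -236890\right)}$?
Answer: $2 \sqrt{5314} \approx 145.79$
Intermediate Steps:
$q{\left(L \right)} = 0$
$\sqrt{-215634 + \left(q{\left(415 \right)} - -236890\right)} = \sqrt{-215634 + \left(0 - -236890\right)} = \sqrt{-215634 + \left(0 + 236890\right)} = \sqrt{-215634 + 236890} = \sqrt{21256} = 2 \sqrt{5314}$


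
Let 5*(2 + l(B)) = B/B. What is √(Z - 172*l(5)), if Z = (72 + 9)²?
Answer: 3*√19085/5 ≈ 82.889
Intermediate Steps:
l(B) = -9/5 (l(B) = -2 + (B/B)/5 = -2 + (⅕)*1 = -2 + ⅕ = -9/5)
Z = 6561 (Z = 81² = 6561)
√(Z - 172*l(5)) = √(6561 - 172*(-9/5)) = √(6561 + 1548/5) = √(34353/5) = 3*√19085/5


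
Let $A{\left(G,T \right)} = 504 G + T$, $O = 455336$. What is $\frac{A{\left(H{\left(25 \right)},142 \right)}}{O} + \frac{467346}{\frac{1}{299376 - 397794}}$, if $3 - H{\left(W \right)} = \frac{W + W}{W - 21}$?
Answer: $- \frac{10471648541321827}{227668} \approx -4.5995 \cdot 10^{10}$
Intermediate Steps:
$H{\left(W \right)} = 3 - \frac{2 W}{-21 + W}$ ($H{\left(W \right)} = 3 - \frac{W + W}{W - 21} = 3 - \frac{2 W}{-21 + W}$)
$A{\left(G,T \right)} = T + 504 G$
$\frac{A{\left(H{\left(25 \right)},142 \right)}}{O} + \frac{467346}{\frac{1}{299376 - 397794}} = \frac{142 + 504 \frac{-63 + 25}{-21 + 25}}{455336} + \frac{467346}{\frac{1}{299376 - 397794}} = \left(142 + 504 \cdot \frac{1}{4} \left(-38\right)\right) \frac{1}{455336} + \frac{467346}{\frac{1}{-98418}} = \left(142 + 504 \cdot \frac{1}{4} \left(-38\right)\right) \frac{1}{455336} + \frac{467346}{- \frac{1}{98418}} = \left(142 + 504 \left(- \frac{19}{2}\right)\right) \frac{1}{455336} + 467346 \left(-98418\right) = \left(142 - 4788\right) \frac{1}{455336} - 45995258628 = \left(-4646\right) \frac{1}{455336} - 45995258628 = - \frac{2323}{227668} - 45995258628 = - \frac{10471648541321827}{227668}$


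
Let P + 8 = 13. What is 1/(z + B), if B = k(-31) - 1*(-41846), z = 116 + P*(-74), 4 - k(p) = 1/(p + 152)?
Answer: 121/5033115 ≈ 2.4041e-5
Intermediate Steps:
P = 5 (P = -8 + 13 = 5)
k(p) = 4 - 1/(152 + p) (k(p) = 4 - 1/(p + 152) = 4 - 1/(152 + p))
z = -254 (z = 116 + 5*(-74) = 116 - 370 = -254)
B = 5063849/121 (B = (607 + 4*(-31))/(152 - 31) - 1*(-41846) = (607 - 124)/121 + 41846 = (1/121)*483 + 41846 = 483/121 + 41846 = 5063849/121 ≈ 41850.)
1/(z + B) = 1/(-254 + 5063849/121) = 1/(5033115/121) = 121/5033115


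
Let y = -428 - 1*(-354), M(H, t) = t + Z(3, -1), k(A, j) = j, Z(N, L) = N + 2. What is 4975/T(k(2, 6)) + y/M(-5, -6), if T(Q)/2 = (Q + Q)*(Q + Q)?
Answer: 26287/288 ≈ 91.274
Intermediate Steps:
Z(N, L) = 2 + N
T(Q) = 8*Q² (T(Q) = 2*((Q + Q)*(Q + Q)) = 2*((2*Q)*(2*Q)) = 2*(4*Q²) = 8*Q²)
M(H, t) = 5 + t (M(H, t) = t + (2 + 3) = t + 5 = 5 + t)
y = -74 (y = -428 + 354 = -74)
4975/T(k(2, 6)) + y/M(-5, -6) = 4975/((8*6²)) - 74/(5 - 6) = 4975/((8*36)) - 74/(-1) = 4975/288 - 74*(-1) = 4975*(1/288) + 74 = 4975/288 + 74 = 26287/288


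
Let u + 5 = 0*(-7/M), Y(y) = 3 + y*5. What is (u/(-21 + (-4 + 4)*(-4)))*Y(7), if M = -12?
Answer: 190/21 ≈ 9.0476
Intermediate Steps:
Y(y) = 3 + 5*y
u = -5 (u = -5 + 0*(-7/(-12)) = -5 + 0*(-7*(-1/12)) = -5 + 0*(7/12) = -5 + 0 = -5)
(u/(-21 + (-4 + 4)*(-4)))*Y(7) = (-5/(-21 + (-4 + 4)*(-4)))*(3 + 5*7) = (-5/(-21 + 0*(-4)))*(3 + 35) = -5/(-21 + 0)*38 = -5/(-21)*38 = -5*(-1/21)*38 = (5/21)*38 = 190/21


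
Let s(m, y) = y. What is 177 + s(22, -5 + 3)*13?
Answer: 151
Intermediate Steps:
177 + s(22, -5 + 3)*13 = 177 + (-5 + 3)*13 = 177 - 2*13 = 177 - 26 = 151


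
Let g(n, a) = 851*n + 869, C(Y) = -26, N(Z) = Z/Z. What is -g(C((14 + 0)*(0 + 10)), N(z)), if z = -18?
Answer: 21257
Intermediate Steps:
N(Z) = 1
g(n, a) = 869 + 851*n
-g(C((14 + 0)*(0 + 10)), N(z)) = -(869 + 851*(-26)) = -(869 - 22126) = -1*(-21257) = 21257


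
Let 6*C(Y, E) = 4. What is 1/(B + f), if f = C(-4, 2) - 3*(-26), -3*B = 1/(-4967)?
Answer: 14901/1172213 ≈ 0.012712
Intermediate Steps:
B = 1/14901 (B = -1/3/(-4967) = -1/3*(-1/4967) = 1/14901 ≈ 6.7110e-5)
C(Y, E) = 2/3 (C(Y, E) = (1/6)*4 = 2/3)
f = 236/3 (f = 2/3 - 3*(-26) = 2/3 + 78 = 236/3 ≈ 78.667)
1/(B + f) = 1/(1/14901 + 236/3) = 1/(1172213/14901) = 14901/1172213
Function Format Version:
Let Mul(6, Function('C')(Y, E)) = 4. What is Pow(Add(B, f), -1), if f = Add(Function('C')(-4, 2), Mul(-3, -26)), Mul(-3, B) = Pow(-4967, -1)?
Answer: Rational(14901, 1172213) ≈ 0.012712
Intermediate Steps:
B = Rational(1, 14901) (B = Mul(Rational(-1, 3), Pow(-4967, -1)) = Mul(Rational(-1, 3), Rational(-1, 4967)) = Rational(1, 14901) ≈ 6.7110e-5)
Function('C')(Y, E) = Rational(2, 3) (Function('C')(Y, E) = Mul(Rational(1, 6), 4) = Rational(2, 3))
f = Rational(236, 3) (f = Add(Rational(2, 3), Mul(-3, -26)) = Add(Rational(2, 3), 78) = Rational(236, 3) ≈ 78.667)
Pow(Add(B, f), -1) = Pow(Add(Rational(1, 14901), Rational(236, 3)), -1) = Pow(Rational(1172213, 14901), -1) = Rational(14901, 1172213)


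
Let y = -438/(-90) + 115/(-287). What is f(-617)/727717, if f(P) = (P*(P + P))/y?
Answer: 1638866145/6995543521 ≈ 0.23427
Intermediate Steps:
y = 19226/4305 (y = -438*(-1/90) + 115*(-1/287) = 73/15 - 115/287 = 19226/4305 ≈ 4.4660)
f(P) = 4305*P²/9613 (f(P) = (P*(P + P))/(19226/4305) = (P*(2*P))*(4305/19226) = (2*P²)*(4305/19226) = 4305*P²/9613)
f(-617)/727717 = ((4305/9613)*(-617)²)/727717 = ((4305/9613)*380689)*(1/727717) = (1638866145/9613)*(1/727717) = 1638866145/6995543521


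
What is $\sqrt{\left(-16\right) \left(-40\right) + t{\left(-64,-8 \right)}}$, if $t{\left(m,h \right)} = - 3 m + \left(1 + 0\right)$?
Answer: $7 \sqrt{17} \approx 28.862$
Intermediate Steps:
$t{\left(m,h \right)} = 1 - 3 m$ ($t{\left(m,h \right)} = - 3 m + 1 = 1 - 3 m$)
$\sqrt{\left(-16\right) \left(-40\right) + t{\left(-64,-8 \right)}} = \sqrt{\left(-16\right) \left(-40\right) + \left(1 - -192\right)} = \sqrt{640 + \left(1 + 192\right)} = \sqrt{640 + 193} = \sqrt{833} = 7 \sqrt{17}$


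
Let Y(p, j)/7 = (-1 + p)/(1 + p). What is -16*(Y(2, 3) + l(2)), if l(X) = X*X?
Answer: -304/3 ≈ -101.33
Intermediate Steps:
Y(p, j) = 7*(-1 + p)/(1 + p) (Y(p, j) = 7*((-1 + p)/(1 + p)) = 7*(-1 + p)/(1 + p))
l(X) = X²
-16*(Y(2, 3) + l(2)) = -16*(7*(-1 + 2)/(1 + 2) + 2²) = -16*(7*1/3 + 4) = -16*(7*(⅓)*1 + 4) = -16*(7/3 + 4) = -16*19/3 = -304/3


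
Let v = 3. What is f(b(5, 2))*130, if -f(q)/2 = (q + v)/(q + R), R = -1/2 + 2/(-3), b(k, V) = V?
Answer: -1560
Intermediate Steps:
R = -7/6 (R = -1*1/2 + 2*(-1/3) = -1/2 - 2/3 = -7/6 ≈ -1.1667)
f(q) = -2*(3 + q)/(-7/6 + q) (f(q) = -2*(q + 3)/(q - 7/6) = -2*(3 + q)/(-7/6 + q))
f(b(5, 2))*130 = (12*(-3 - 1*2)/(-7 + 6*2))*130 = (12*(-3 - 2)/(-7 + 12))*130 = (12*(-5)/5)*130 = (12*(1/5)*(-5))*130 = -12*130 = -1560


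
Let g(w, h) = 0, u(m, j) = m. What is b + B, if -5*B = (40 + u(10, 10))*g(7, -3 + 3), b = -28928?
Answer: -28928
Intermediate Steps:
B = 0 (B = -(40 + 10)*0/5 = -10*0 = -⅕*0 = 0)
b + B = -28928 + 0 = -28928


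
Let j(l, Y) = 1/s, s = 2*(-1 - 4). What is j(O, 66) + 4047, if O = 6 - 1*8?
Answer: 40469/10 ≈ 4046.9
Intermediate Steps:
s = -10 (s = 2*(-5) = -10)
O = -2 (O = 6 - 8 = -2)
j(l, Y) = -1/10 (j(l, Y) = 1/(-10) = -1/10)
j(O, 66) + 4047 = -1/10 + 4047 = 40469/10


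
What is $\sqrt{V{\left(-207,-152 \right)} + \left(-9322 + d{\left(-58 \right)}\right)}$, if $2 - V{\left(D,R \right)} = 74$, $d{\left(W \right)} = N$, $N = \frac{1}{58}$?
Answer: $\frac{3 i \sqrt{3511262}}{58} \approx 96.923 i$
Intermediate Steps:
$N = \frac{1}{58} \approx 0.017241$
$d{\left(W \right)} = \frac{1}{58}$
$V{\left(D,R \right)} = -72$ ($V{\left(D,R \right)} = 2 - 74 = -72$)
$\sqrt{V{\left(-207,-152 \right)} + \left(-9322 + d{\left(-58 \right)}\right)} = \sqrt{-72 + \left(-9322 + \frac{1}{58}\right)} = \sqrt{-72 - \frac{540675}{58}} = \sqrt{- \frac{544851}{58}} = \frac{3 i \sqrt{3511262}}{58}$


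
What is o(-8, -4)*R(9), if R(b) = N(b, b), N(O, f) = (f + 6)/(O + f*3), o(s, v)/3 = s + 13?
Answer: 25/4 ≈ 6.2500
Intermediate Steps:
o(s, v) = 39 + 3*s (o(s, v) = 3*(s + 13) = 3*(13 + s) = 39 + 3*s)
N(O, f) = (6 + f)/(O + 3*f)
R(b) = (6 + b)/(4*b) (R(b) = (6 + b)/(b + 3*b) = (6 + b)/((4*b)) = (1/(4*b))*(6 + b) = (6 + b)/(4*b))
o(-8, -4)*R(9) = (39 + 3*(-8))*((¼)*(6 + 9)/9) = (39 - 24)*((¼)*(⅑)*15) = 15*(5/12) = 25/4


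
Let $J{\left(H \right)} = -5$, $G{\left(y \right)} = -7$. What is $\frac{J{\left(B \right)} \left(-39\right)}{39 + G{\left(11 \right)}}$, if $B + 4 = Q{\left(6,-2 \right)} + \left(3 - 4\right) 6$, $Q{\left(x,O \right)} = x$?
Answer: $\frac{195}{32} \approx 6.0938$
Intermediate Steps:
$B = -4$ ($B = -4 + \left(6 + \left(3 - 4\right) 6\right) = -4 + \left(6 - 6\right) = -4 + 0 = -4$)
$\frac{J{\left(B \right)} \left(-39\right)}{39 + G{\left(11 \right)}} = \frac{\left(-5\right) \left(-39\right)}{39 - 7} = \frac{195}{32}$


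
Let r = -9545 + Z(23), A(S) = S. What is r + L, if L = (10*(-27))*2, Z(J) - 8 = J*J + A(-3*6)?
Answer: -9566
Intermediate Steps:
Z(J) = -10 + J² (Z(J) = 8 + (J*J - 3*6) = 8 + (J² - 18) = 8 + (-18 + J²) = -10 + J²)
r = -9026 (r = -9545 + (-10 + 23²) = -9545 + (-10 + 529) = -9545 + 519 = -9026)
L = -540 (L = -270*2 = -540)
r + L = -9026 - 540 = -9566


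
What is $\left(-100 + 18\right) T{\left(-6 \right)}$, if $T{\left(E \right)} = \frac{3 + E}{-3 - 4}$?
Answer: $- \frac{246}{7} \approx -35.143$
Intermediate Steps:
$T{\left(E \right)} = - \frac{3}{7} - \frac{E}{7}$ ($T{\left(E \right)} = \frac{3 + E}{-7} = \left(3 + E\right) \left(- \frac{1}{7}\right) = - \frac{3}{7} - \frac{E}{7}$)
$\left(-100 + 18\right) T{\left(-6 \right)} = \left(-100 + 18\right) \left(- \frac{3}{7} - - \frac{6}{7}\right) = - 82 \left(- \frac{3}{7} + \frac{6}{7}\right) = \left(-82\right) \frac{3}{7} = - \frac{246}{7}$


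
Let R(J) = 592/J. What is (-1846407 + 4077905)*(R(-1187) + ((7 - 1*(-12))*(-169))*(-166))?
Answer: 1411871618602460/1187 ≈ 1.1894e+12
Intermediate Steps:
(-1846407 + 4077905)*(R(-1187) + ((7 - 1*(-12))*(-169))*(-166)) = (-1846407 + 4077905)*(592/(-1187) + ((7 - 1*(-12))*(-169))*(-166)) = 2231498*(592*(-1/1187) + ((7 + 12)*(-169))*(-166)) = 2231498*(-592/1187 + (19*(-169))*(-166)) = 2231498*(-592/1187 - 3211*(-166)) = 2231498*(-592/1187 + 533026) = 2231498*(632701270/1187) = 1411871618602460/1187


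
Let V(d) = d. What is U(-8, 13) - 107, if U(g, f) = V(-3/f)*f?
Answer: -110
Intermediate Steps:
U(g, f) = -3 (U(g, f) = (-3/f)*f = -3)
U(-8, 13) - 107 = -3 - 107 = -110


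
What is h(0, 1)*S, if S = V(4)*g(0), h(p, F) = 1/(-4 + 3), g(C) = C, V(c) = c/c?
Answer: 0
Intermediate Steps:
V(c) = 1
h(p, F) = -1 (h(p, F) = 1/(-1) = -1)
S = 0 (S = 1*0 = 0)
h(0, 1)*S = -1*0 = 0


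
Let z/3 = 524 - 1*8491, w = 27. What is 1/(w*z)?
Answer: -1/645327 ≈ -1.5496e-6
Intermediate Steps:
z = -23901 (z = 3*(524 - 1*8491) = 3*(524 - 8491) = 3*(-7967) = -23901)
1/(w*z) = 1/(27*(-23901)) = 1/(-645327) = -1/645327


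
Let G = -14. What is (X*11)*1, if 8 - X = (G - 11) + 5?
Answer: 308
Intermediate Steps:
X = 28 (X = 8 - ((-14 - 11) + 5) = 8 - (-25 + 5) = 8 - 1*(-20) = 8 + 20 = 28)
(X*11)*1 = (28*11)*1 = 308*1 = 308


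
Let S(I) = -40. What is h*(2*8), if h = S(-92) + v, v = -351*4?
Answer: -23104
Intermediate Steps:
v = -1404
h = -1444 (h = -40 - 1404 = -1444)
h*(2*8) = -2888*8 = -1444*16 = -23104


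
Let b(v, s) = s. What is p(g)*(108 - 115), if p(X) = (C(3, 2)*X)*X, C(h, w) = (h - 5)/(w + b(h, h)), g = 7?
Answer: 686/5 ≈ 137.20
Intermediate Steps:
C(h, w) = (-5 + h)/(h + w) (C(h, w) = (h - 5)/(w + h) = (-5 + h)/(h + w))
p(X) = -2*X²/5 (p(X) = (((-5 + 3)/(3 + 2))*X)*X = ((-2/5)*X)*X = (((⅕)*(-2))*X)*X = (-2*X/5)*X = -2*X²/5)
p(g)*(108 - 115) = (-⅖*7²)*(108 - 115) = -⅖*49*(-7) = -98/5*(-7) = 686/5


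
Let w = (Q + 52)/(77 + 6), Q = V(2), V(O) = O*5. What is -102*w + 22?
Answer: -4498/83 ≈ -54.193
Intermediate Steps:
V(O) = 5*O
Q = 10 (Q = 5*2 = 10)
w = 62/83 (w = (10 + 52)/(77 + 6) = 62/83 ≈ 0.74699)
-102*w + 22 = -102*62/83 + 22 = -6324/83 + 22 = -4498/83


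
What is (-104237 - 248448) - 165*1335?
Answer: -572960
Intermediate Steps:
(-104237 - 248448) - 165*1335 = -352685 - 220275 = -572960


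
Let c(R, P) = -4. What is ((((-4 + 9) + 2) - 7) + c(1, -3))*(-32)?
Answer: 128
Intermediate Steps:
((((-4 + 9) + 2) - 7) + c(1, -3))*(-32) = ((((-4 + 9) + 2) - 7) - 4)*(-32) = (((5 + 2) - 7) - 4)*(-32) = ((7 - 7) - 4)*(-32) = (0 - 4)*(-32) = -4*(-32) = 128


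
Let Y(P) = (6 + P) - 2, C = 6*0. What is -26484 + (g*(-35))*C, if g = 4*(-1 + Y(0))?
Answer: -26484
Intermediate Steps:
C = 0
Y(P) = 4 + P
g = 12 (g = 4*(-1 + (4 + 0)) = 4*(-1 + 4) = 4*3 = 12)
-26484 + (g*(-35))*C = -26484 + (12*(-35))*0 = -26484 - 420*0 = -26484 + 0 = -26484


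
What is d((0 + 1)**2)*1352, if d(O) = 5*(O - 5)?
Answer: -27040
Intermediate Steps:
d(O) = -25 + 5*O (d(O) = 5*(-5 + O) = -25 + 5*O)
d((0 + 1)**2)*1352 = (-25 + 5*(0 + 1)**2)*1352 = (-25 + 5*1**2)*1352 = (-25 + 5*1)*1352 = (-25 + 5)*1352 = -20*1352 = -27040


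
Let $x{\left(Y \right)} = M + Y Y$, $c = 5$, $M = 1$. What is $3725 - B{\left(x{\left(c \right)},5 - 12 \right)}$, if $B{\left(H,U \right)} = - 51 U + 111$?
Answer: $3257$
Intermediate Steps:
$x{\left(Y \right)} = 1 + Y^{2}$ ($x{\left(Y \right)} = 1 + Y Y = 1 + Y^{2}$)
$B{\left(H,U \right)} = 111 - 51 U$
$3725 - B{\left(x{\left(c \right)},5 - 12 \right)} = 3725 - \left(111 - 51 \left(5 - 12\right)\right) = 3725 - \left(111 - -357\right) = 3725 - \left(111 + 357\right) = 3725 - 468 = 3257$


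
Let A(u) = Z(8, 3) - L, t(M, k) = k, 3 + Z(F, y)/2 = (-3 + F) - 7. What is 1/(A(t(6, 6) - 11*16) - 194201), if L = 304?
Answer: -1/194515 ≈ -5.1410e-6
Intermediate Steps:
Z(F, y) = -26 + 2*F (Z(F, y) = -6 + 2*((-3 + F) - 7) = -6 + 2*(-10 + F) = -6 + (-20 + 2*F) = -26 + 2*F)
A(u) = -314 (A(u) = (-26 + 2*8) - 1*304 = (-26 + 16) - 304 = -10 - 304 = -314)
1/(A(t(6, 6) - 11*16) - 194201) = 1/(-314 - 194201) = 1/(-194515) = -1/194515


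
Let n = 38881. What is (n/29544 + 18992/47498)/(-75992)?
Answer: -1203934693/53319061532352 ≈ -2.2580e-5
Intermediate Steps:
(n/29544 + 18992/47498)/(-75992) = (38881/29544 + 18992/47498)/(-75992) = (38881*(1/29544) + 18992*(1/47498))*(-1/75992) = (38881/29544 + 9496/23749)*(-1/75992) = (1203934693/701640456)*(-1/75992) = -1203934693/53319061532352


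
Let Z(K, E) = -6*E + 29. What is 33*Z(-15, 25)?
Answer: -3993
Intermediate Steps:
Z(K, E) = 29 - 6*E
33*Z(-15, 25) = 33*(29 - 6*25) = 33*(29 - 150) = 33*(-121) = -3993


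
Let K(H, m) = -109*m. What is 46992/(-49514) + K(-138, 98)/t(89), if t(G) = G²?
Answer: -450566090/196100197 ≈ -2.2976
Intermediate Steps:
46992/(-49514) + K(-138, 98)/t(89) = 46992/(-49514) + (-109*98)/(89²) = 46992*(-1/49514) - 10682/7921 = -23496/24757 - 10682*1/7921 = -23496/24757 - 10682/7921 = -450566090/196100197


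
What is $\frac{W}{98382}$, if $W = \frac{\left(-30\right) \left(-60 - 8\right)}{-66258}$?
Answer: $- \frac{170}{543216213} \approx -3.1295 \cdot 10^{-7}$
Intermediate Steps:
$W = - \frac{340}{11043}$ ($W = \left(-30\right) \left(-68\right) \left(- \frac{1}{66258}\right) = 2040 \left(- \frac{1}{66258}\right) = - \frac{340}{11043} \approx -0.030789$)
$\frac{W}{98382} = - \frac{340}{11043 \cdot 98382} = \left(- \frac{340}{11043}\right) \frac{1}{98382} = - \frac{170}{543216213}$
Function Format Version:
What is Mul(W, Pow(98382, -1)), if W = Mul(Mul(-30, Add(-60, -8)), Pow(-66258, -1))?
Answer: Rational(-170, 543216213) ≈ -3.1295e-7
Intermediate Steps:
W = Rational(-340, 11043) (W = Mul(Mul(-30, -68), Rational(-1, 66258)) = Mul(2040, Rational(-1, 66258)) = Rational(-340, 11043) ≈ -0.030789)
Mul(W, Pow(98382, -1)) = Mul(Rational(-340, 11043), Pow(98382, -1)) = Mul(Rational(-340, 11043), Rational(1, 98382)) = Rational(-170, 543216213)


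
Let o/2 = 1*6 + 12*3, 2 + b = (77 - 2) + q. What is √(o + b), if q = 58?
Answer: √215 ≈ 14.663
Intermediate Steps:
b = 131 (b = -2 + ((77 - 2) + 58) = -2 + (75 + 58) = -2 + 133 = 131)
o = 84 (o = 2*(1*6 + 12*3) = 2*(6 + 36) = 2*42 = 84)
√(o + b) = √(84 + 131) = √215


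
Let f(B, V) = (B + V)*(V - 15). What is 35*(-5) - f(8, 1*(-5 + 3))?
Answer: -73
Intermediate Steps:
f(B, V) = (-15 + V)*(B + V) (f(B, V) = (B + V)*(-15 + V) = (-15 + V)*(B + V))
35*(-5) - f(8, 1*(-5 + 3)) = 35*(-5) - ((1*(-5 + 3))² - 15*8 - 15*(-5 + 3) + 8*(1*(-5 + 3))) = -175 - ((1*(-2))² - 120 - 15*(-2) + 8*(1*(-2))) = -175 - ((-2)² - 120 - 15*(-2) + 8*(-2)) = -175 - (4 - 120 + 30 - 16) = -175 - 1*(-102) = -175 + 102 = -73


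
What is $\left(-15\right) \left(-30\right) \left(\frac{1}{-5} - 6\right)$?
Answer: $-2790$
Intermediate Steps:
$\left(-15\right) \left(-30\right) \left(\frac{1}{-5} - 6\right) = 450 \left(- \frac{1}{5} - 6\right) = 450 \left(- \frac{31}{5}\right) = -2790$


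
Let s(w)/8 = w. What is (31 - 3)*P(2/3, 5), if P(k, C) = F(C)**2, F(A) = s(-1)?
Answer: 1792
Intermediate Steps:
s(w) = 8*w
F(A) = -8 (F(A) = 8*(-1) = -8)
P(k, C) = 64 (P(k, C) = (-8)**2 = 64)
(31 - 3)*P(2/3, 5) = (31 - 3)*64 = 28*64 = 1792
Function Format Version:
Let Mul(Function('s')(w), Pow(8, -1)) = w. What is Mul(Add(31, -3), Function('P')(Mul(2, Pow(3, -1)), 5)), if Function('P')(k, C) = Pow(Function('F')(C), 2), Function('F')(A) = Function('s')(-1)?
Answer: 1792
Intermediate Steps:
Function('s')(w) = Mul(8, w)
Function('F')(A) = -8 (Function('F')(A) = Mul(8, -1) = -8)
Function('P')(k, C) = 64 (Function('P')(k, C) = Pow(-8, 2) = 64)
Mul(Add(31, -3), Function('P')(Mul(2, Pow(3, -1)), 5)) = Mul(Add(31, -3), 64) = Mul(28, 64) = 1792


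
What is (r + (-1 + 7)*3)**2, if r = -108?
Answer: 8100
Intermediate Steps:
(r + (-1 + 7)*3)**2 = (-108 + (-1 + 7)*3)**2 = (-108 + 6*3)**2 = (-108 + 18)**2 = (-90)**2 = 8100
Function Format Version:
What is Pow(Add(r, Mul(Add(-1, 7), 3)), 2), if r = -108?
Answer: 8100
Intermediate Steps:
Pow(Add(r, Mul(Add(-1, 7), 3)), 2) = Pow(Add(-108, Mul(Add(-1, 7), 3)), 2) = Pow(Add(-108, Mul(6, 3)), 2) = Pow(Add(-108, 18), 2) = Pow(-90, 2) = 8100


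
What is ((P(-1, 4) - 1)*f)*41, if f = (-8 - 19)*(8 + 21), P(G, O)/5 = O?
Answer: -609957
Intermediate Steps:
P(G, O) = 5*O
f = -783 (f = -27*29 = -783)
((P(-1, 4) - 1)*f)*41 = ((5*4 - 1)*(-783))*41 = ((20 - 1)*(-783))*41 = (19*(-783))*41 = -14877*41 = -609957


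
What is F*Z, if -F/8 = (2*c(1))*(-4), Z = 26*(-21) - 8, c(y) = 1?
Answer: -35456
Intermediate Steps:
Z = -554 (Z = -546 - 8 = -554)
F = 64 (F = -8*2*1*(-4) = -16*(-4) = -8*(-8) = 64)
F*Z = 64*(-554) = -35456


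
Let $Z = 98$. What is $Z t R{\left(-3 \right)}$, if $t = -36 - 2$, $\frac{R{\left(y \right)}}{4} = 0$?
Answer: $0$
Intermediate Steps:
$R{\left(y \right)} = 0$ ($R{\left(y \right)} = 4 \cdot 0 = 0$)
$t = -38$
$Z t R{\left(-3 \right)} = 98 \left(-38\right) 0 = \left(-3724\right) 0 = 0$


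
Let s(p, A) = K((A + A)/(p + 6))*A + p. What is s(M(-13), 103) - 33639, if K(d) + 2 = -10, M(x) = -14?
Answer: -34889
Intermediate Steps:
K(d) = -12 (K(d) = -2 - 10 = -12)
s(p, A) = p - 12*A (s(p, A) = -12*A + p = p - 12*A)
s(M(-13), 103) - 33639 = (-14 - 12*103) - 33639 = (-14 - 1236) - 33639 = -1250 - 33639 = -34889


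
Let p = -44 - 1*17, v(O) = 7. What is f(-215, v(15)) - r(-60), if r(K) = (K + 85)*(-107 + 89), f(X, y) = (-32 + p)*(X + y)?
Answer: 19794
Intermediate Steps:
p = -61 (p = -44 - 17 = -61)
f(X, y) = -93*X - 93*y (f(X, y) = (-32 - 61)*(X + y) = -93*(X + y) = -93*X - 93*y)
r(K) = -1530 - 18*K (r(K) = (85 + K)*(-18) = -1530 - 18*K)
f(-215, v(15)) - r(-60) = (-93*(-215) - 93*7) - (-1530 - 18*(-60)) = (19995 - 651) - (-1530 + 1080) = 19344 - 1*(-450) = 19344 + 450 = 19794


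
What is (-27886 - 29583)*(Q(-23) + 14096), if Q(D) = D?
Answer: -808761237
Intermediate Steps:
(-27886 - 29583)*(Q(-23) + 14096) = (-27886 - 29583)*(-23 + 14096) = -57469*14073 = -808761237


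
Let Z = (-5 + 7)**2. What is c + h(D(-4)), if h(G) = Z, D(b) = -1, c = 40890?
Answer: 40894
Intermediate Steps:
Z = 4 (Z = 2**2 = 4)
h(G) = 4
c + h(D(-4)) = 40890 + 4 = 40894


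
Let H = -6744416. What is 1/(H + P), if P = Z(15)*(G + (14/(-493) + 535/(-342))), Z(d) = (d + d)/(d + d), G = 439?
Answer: -168606/1137075254605 ≈ -1.4828e-7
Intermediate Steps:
Z(d) = 1 (Z(d) = (2*d)/((2*d)) = (2*d)*(1/(2*d)) = 1)
P = 73749491/168606 (P = 1*(439 + (14/(-493) + 535/(-342))) = 1*(439 + (14*(-1/493) + 535*(-1/342))) = 1*(439 + (-14/493 - 535/342)) = 1*(439 - 268543/168606) = 1*(73749491/168606) = 73749491/168606 ≈ 437.41)
1/(H + P) = 1/(-6744416 + 73749491/168606) = 1/(-1137075254605/168606) = -168606/1137075254605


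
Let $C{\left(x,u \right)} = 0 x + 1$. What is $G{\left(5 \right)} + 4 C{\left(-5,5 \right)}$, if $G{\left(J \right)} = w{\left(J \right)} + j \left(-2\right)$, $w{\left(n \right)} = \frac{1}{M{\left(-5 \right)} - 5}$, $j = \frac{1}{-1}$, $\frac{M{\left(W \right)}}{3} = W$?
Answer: $\frac{119}{20} \approx 5.95$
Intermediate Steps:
$M{\left(W \right)} = 3 W$
$j = -1$
$C{\left(x,u \right)} = 1$ ($C{\left(x,u \right)} = 0 + 1 = 1$)
$w{\left(n \right)} = - \frac{1}{20}$ ($w{\left(n \right)} = \frac{1}{3 \left(-5\right) - 5} = \frac{1}{-15 - 5} = \frac{1}{-20} = - \frac{1}{20}$)
$G{\left(J \right)} = \frac{39}{20}$ ($G{\left(J \right)} = - \frac{1}{20} - -2 = - \frac{1}{20} + 2 = \frac{39}{20}$)
$G{\left(5 \right)} + 4 C{\left(-5,5 \right)} = \frac{39}{20} + 4 \cdot 1 = \frac{39}{20} + 4 = \frac{119}{20}$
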